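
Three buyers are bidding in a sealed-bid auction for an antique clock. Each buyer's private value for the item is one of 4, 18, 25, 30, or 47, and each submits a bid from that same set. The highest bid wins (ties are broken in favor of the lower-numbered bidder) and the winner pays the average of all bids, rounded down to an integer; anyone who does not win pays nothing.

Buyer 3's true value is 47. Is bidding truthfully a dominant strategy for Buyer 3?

Consider the case where Buyer 1 bids 4 and Buyer 2 bids 4.
Truthful bid 47: wins, pays 18, utility 47 - 18 = 29.
Bid 18 instead: wins, pays 8, utility 47 - 8 = 39.
Since 39 > 29, bidding 18 is strictly better here, so truthful bidding is not dominant.

No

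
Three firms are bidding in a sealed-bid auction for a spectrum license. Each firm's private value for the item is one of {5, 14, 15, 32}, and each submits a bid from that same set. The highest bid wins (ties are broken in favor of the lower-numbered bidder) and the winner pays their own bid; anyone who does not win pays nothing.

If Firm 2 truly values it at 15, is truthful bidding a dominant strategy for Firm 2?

Consider the case where Firm 1 bids 5 and Firm 3 bids 5.
Truthful bid 15: wins, pays 15, utility 15 - 15 = 0.
Bid 14 instead: wins, pays 14, utility 15 - 14 = 1.
Since 1 > 0, bidding 14 is strictly better here, so truthful bidding is not dominant.

No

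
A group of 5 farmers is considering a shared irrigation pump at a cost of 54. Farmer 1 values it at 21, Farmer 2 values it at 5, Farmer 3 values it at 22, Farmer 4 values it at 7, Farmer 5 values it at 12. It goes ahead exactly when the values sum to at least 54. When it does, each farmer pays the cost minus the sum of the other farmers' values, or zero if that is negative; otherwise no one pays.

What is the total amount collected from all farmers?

17

Total value 67 ≥ cost 54, so it is built.
Farmer 1: others sum to 46; max(0, 54 - 46) = 8.
Farmer 2: others sum to 62; max(0, 54 - 62) = 0.
Farmer 3: others sum to 45; max(0, 54 - 45) = 9.
Farmer 4: others sum to 60; max(0, 54 - 60) = 0.
Farmer 5: others sum to 55; max(0, 54 - 55) = 0.
Total collected = 8 + 0 + 9 + 0 + 0 = 17.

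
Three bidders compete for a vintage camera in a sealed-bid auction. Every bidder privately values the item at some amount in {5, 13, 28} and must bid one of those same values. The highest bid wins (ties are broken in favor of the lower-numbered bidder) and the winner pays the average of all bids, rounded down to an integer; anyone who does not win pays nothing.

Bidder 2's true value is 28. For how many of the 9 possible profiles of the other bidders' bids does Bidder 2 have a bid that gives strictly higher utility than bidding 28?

2

Others bid (5, 5): truth gives 16; bid 13 gives 21 > 16. Violating.
Others bid (5, 13): truth gives 13; bid 13 gives 18 > 13. Violating.
Others bid (5, 28): truth gives 8; no alternative beats it.
Others bid (13, 5): truth gives 13; no alternative beats it.
(Checking all 9 profiles: 2 have a profitable deviation, 7 do not.)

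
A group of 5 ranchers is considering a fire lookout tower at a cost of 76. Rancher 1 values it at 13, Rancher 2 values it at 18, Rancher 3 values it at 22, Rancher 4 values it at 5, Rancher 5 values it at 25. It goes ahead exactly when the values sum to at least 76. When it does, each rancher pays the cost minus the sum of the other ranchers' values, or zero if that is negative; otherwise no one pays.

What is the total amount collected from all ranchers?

Total value 83 ≥ cost 76, so it is built.
Rancher 1: others sum to 70; max(0, 76 - 70) = 6.
Rancher 2: others sum to 65; max(0, 76 - 65) = 11.
Rancher 3: others sum to 61; max(0, 76 - 61) = 15.
Rancher 4: others sum to 78; max(0, 76 - 78) = 0.
Rancher 5: others sum to 58; max(0, 76 - 58) = 18.
Total collected = 6 + 11 + 15 + 0 + 18 = 50.

50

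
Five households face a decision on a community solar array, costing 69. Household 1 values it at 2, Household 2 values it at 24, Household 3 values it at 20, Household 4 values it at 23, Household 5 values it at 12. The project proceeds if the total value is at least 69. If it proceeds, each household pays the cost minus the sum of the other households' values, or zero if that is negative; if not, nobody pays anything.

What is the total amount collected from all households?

Total value 81 ≥ cost 69, so it is built.
Household 1: others sum to 79; max(0, 69 - 79) = 0.
Household 2: others sum to 57; max(0, 69 - 57) = 12.
Household 3: others sum to 61; max(0, 69 - 61) = 8.
Household 4: others sum to 58; max(0, 69 - 58) = 11.
Household 5: others sum to 69; max(0, 69 - 69) = 0.
Total collected = 0 + 12 + 8 + 11 + 0 = 31.

31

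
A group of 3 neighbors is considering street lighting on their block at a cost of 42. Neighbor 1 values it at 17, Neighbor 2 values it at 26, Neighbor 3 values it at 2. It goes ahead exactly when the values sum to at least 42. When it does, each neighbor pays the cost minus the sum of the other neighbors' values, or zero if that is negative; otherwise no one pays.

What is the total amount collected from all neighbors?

37

Total value 45 ≥ cost 42, so it is built.
Neighbor 1: others sum to 28; max(0, 42 - 28) = 14.
Neighbor 2: others sum to 19; max(0, 42 - 19) = 23.
Neighbor 3: others sum to 43; max(0, 42 - 43) = 0.
Total collected = 14 + 23 + 0 = 37.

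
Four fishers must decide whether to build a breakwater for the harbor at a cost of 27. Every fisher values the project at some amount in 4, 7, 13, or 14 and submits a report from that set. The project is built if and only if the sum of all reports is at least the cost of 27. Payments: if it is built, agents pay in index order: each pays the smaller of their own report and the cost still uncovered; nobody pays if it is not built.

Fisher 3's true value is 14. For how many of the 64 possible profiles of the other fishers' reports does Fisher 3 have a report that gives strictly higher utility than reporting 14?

Others report (4, 4, 7): truth gives 0; report 13 gives 1 > 0. Violating.
Others report (4, 4, 13): truth gives 0; report 7 gives 7 > 0. Violating.
Others report (4, 4, 14): truth gives 0; report 7 gives 7 > 0. Violating.
Others report (4, 7, 4): truth gives 0; report 13 gives 1 > 0. Violating.
Others report (4, 4, 4): truth gives 0; no alternative beats it.
Others report (7, 7, 4): truth gives 1; no alternative beats it.
(Checking all 64 profiles: 46 have a profitable deviation, 18 do not.)

46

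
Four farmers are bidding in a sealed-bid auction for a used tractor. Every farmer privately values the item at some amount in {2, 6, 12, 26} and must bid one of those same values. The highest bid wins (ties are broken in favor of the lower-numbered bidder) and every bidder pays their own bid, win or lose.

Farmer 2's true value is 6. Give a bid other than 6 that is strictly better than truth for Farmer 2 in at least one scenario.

2

Suppose Farmer 1 bids 2, Farmer 3 bids 2 and Farmer 4 bids 12.
Bid 6: loses but pays 6, utility -6.
Bid 2: loses but pays 2, utility -2.
So bidding 2 beats truth here (-2 > -6).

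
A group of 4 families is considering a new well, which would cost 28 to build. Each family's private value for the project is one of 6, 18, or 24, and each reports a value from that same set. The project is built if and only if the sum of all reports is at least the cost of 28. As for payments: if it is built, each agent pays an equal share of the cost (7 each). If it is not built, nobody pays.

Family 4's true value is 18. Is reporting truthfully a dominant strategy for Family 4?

Check each profile of the others' reports and compare truth against every alternative report.
Others report (6, 6, 6): truth gives 11, best alternative gives 11.
Others report (6, 6, 18): truth gives 11, best alternative gives 11.
Others report (6, 6, 24): truth gives 11, best alternative gives 11.
Others report (6, 18, 6): truth gives 11, best alternative gives 11.
Others report (6, 18, 18): truth gives 11, best alternative gives 11.
Others report (6, 18, 24): truth gives 11, best alternative gives 11.
(Remaining 21 profiles checked similarly; truth is weakly best in each.)
In every case the truthful report is at least as good as any alternative, so it is a dominant strategy.

Yes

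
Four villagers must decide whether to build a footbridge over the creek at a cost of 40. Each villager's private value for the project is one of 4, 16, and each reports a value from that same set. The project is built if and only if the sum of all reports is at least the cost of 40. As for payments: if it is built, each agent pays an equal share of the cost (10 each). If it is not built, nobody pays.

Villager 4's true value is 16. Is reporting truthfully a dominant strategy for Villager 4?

Yes

Check each profile of the others' reports and compare truth against every alternative report.
Others report (4, 4, 16): truth gives 6, best alternative gives 0.
Others report (4, 16, 4): truth gives 6, best alternative gives 0.
Others report (16, 4, 4): truth gives 6, best alternative gives 0.
Others report (4, 16, 16): truth gives 6, best alternative gives 6.
Others report (16, 4, 16): truth gives 6, best alternative gives 6.
Others report (16, 16, 4): truth gives 6, best alternative gives 6.
(Remaining 2 profiles checked similarly; truth is weakly best in each.)
In every case the truthful report is at least as good as any alternative, so it is a dominant strategy.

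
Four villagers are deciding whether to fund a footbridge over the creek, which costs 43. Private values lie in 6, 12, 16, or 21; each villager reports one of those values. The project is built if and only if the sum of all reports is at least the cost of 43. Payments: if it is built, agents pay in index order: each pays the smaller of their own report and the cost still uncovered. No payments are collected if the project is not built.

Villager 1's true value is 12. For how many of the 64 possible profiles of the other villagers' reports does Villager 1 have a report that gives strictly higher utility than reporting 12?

Others report (6, 12, 21): truth gives 0; report 6 gives 6 > 0. Violating.
Others report (6, 16, 16): truth gives 0; report 6 gives 6 > 0. Violating.
Others report (6, 16, 21): truth gives 0; report 6 gives 6 > 0. Violating.
Others report (6, 21, 12): truth gives 0; report 6 gives 6 > 0. Violating.
Others report (6, 6, 6): truth gives 0; no alternative beats it.
Others report (6, 6, 12): truth gives 0; no alternative beats it.
(Checking all 64 profiles: 44 have a profitable deviation, 20 do not.)

44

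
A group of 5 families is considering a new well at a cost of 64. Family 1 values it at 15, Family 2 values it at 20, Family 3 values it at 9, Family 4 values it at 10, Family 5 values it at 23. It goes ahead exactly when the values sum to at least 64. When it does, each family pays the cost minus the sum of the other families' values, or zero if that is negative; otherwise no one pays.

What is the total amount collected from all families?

Total value 77 ≥ cost 64, so it is built.
Family 1: others sum to 62; max(0, 64 - 62) = 2.
Family 2: others sum to 57; max(0, 64 - 57) = 7.
Family 3: others sum to 68; max(0, 64 - 68) = 0.
Family 4: others sum to 67; max(0, 64 - 67) = 0.
Family 5: others sum to 54; max(0, 64 - 54) = 10.
Total collected = 2 + 7 + 0 + 0 + 10 = 19.

19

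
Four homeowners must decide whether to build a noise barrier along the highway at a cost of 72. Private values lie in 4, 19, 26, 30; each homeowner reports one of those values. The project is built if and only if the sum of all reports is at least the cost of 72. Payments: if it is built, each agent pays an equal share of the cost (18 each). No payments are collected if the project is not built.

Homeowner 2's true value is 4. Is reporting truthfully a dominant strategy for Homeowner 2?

Yes

Check each profile of the others' reports and compare truth against every alternative report.
Others report (4, 19, 30): truth gives 0, best alternative gives -14.
Others report (4, 26, 26): truth gives 0, best alternative gives -14.
Others report (4, 26, 30): truth gives 0, best alternative gives -14.
Others report (4, 30, 19): truth gives 0, best alternative gives -14.
Others report (4, 30, 26): truth gives 0, best alternative gives -14.
Others report (4, 30, 30): truth gives 0, best alternative gives -14.
(Remaining 58 profiles checked similarly; truth is weakly best in each.)
In every case the truthful report is at least as good as any alternative, so it is a dominant strategy.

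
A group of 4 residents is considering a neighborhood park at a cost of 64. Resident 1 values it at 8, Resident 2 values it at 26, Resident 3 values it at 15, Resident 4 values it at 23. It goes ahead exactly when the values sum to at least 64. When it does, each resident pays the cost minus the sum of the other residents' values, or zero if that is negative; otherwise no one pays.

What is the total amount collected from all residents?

40

Total value 72 ≥ cost 64, so it is built.
Resident 1: others sum to 64; max(0, 64 - 64) = 0.
Resident 2: others sum to 46; max(0, 64 - 46) = 18.
Resident 3: others sum to 57; max(0, 64 - 57) = 7.
Resident 4: others sum to 49; max(0, 64 - 49) = 15.
Total collected = 0 + 18 + 7 + 15 = 40.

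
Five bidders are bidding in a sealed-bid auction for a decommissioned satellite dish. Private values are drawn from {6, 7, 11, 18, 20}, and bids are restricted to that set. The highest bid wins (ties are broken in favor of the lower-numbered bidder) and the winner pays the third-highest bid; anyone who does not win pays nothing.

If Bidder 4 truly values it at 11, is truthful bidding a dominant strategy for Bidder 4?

Consider the case where Bidder 1 bids 6, Bidder 2 bids 6, Bidder 3 bids 6 and Bidder 5 bids 18.
Truthful bid 11: loses, pays 0, utility 0.
Bid 18 instead: wins, pays 6, utility 11 - 6 = 5.
Since 5 > 0, bidding 18 is strictly better here, so truthful bidding is not dominant.

No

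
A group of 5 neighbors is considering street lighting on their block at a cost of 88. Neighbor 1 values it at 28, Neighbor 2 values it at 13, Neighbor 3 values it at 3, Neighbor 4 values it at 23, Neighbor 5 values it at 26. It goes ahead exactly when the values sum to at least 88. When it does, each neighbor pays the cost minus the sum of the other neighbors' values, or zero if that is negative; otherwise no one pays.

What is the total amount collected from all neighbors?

70

Total value 93 ≥ cost 88, so it is built.
Neighbor 1: others sum to 65; max(0, 88 - 65) = 23.
Neighbor 2: others sum to 80; max(0, 88 - 80) = 8.
Neighbor 3: others sum to 90; max(0, 88 - 90) = 0.
Neighbor 4: others sum to 70; max(0, 88 - 70) = 18.
Neighbor 5: others sum to 67; max(0, 88 - 67) = 21.
Total collected = 23 + 8 + 0 + 18 + 21 = 70.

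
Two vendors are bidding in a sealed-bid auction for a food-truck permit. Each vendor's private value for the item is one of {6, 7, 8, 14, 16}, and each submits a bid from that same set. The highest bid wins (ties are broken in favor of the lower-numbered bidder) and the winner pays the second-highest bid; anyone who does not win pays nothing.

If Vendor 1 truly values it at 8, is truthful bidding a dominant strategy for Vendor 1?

Yes

Check each profile of the others' bids and compare truth against every alternative bid.
Others bid (6): truth gives 2, best alternative gives 2.
Others bid (7): truth gives 1, best alternative gives 1.
Others bid (8): truth gives 0, best alternative gives 0.
Others bid (14): truth gives 0, best alternative gives 0.
Others bid (16): truth gives 0, best alternative gives 0.
In every case the truthful bid is at least as good as any alternative, so it is a dominant strategy.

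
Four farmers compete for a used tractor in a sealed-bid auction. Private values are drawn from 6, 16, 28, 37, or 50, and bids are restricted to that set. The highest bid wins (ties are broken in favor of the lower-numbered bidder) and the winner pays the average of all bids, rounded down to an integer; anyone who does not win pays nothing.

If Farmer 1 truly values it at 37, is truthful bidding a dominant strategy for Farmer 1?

No

Consider the case where Farmer 2 bids 6, Farmer 3 bids 6 and Farmer 4 bids 6.
Truthful bid 37: wins, pays 13, utility 37 - 13 = 24.
Bid 6 instead: wins, pays 6, utility 37 - 6 = 31.
Since 31 > 24, bidding 6 is strictly better here, so truthful bidding is not dominant.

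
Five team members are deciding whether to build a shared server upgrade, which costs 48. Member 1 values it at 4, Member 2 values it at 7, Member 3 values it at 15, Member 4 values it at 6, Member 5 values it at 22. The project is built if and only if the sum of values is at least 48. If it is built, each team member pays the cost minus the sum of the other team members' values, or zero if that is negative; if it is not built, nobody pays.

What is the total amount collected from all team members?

Total value 54 ≥ cost 48, so it is built.
Member 1: others sum to 50; max(0, 48 - 50) = 0.
Member 2: others sum to 47; max(0, 48 - 47) = 1.
Member 3: others sum to 39; max(0, 48 - 39) = 9.
Member 4: others sum to 48; max(0, 48 - 48) = 0.
Member 5: others sum to 32; max(0, 48 - 32) = 16.
Total collected = 0 + 1 + 9 + 0 + 16 = 26.

26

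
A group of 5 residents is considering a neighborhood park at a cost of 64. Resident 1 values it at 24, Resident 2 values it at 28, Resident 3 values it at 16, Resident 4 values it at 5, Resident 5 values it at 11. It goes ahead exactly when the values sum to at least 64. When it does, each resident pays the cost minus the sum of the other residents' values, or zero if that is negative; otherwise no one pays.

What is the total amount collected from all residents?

Total value 84 ≥ cost 64, so it is built.
Resident 1: others sum to 60; max(0, 64 - 60) = 4.
Resident 2: others sum to 56; max(0, 64 - 56) = 8.
Resident 3: others sum to 68; max(0, 64 - 68) = 0.
Resident 4: others sum to 79; max(0, 64 - 79) = 0.
Resident 5: others sum to 73; max(0, 64 - 73) = 0.
Total collected = 4 + 8 + 0 + 0 + 0 = 12.

12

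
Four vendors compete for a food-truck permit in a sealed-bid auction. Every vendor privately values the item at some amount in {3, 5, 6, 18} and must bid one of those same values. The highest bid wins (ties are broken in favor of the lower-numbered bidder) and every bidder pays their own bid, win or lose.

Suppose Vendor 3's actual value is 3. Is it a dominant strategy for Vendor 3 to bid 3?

Consider the case where Vendor 1 bids 3, Vendor 2 bids 3 and Vendor 4 bids 3.
Truthful bid 3: loses but pays 3, utility -3.
Bid 5 instead: wins, pays 5, utility 3 - 5 = -2.
Since -2 > -3, bidding 5 is strictly better here, so truthful bidding is not dominant.

No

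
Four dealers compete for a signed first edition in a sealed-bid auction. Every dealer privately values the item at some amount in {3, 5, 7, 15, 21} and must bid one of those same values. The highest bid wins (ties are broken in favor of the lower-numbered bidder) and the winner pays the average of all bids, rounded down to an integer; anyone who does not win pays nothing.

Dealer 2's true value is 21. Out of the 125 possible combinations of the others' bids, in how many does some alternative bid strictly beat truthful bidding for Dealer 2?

Others bid (3, 3, 3): truth gives 14; bid 5 gives 18 > 14. Violating.
Others bid (3, 3, 5): truth gives 13; bid 5 gives 17 > 13. Violating.
Others bid (3, 3, 7): truth gives 13; bid 7 gives 16 > 13. Violating.
Others bid (3, 3, 15): truth gives 11; bid 15 gives 12 > 11. Violating.
Others bid (3, 3, 21): truth gives 9; no alternative beats it.
Others bid (3, 5, 21): truth gives 9; no alternative beats it.
(Checking all 125 profiles: 48 have a profitable deviation, 77 do not.)

48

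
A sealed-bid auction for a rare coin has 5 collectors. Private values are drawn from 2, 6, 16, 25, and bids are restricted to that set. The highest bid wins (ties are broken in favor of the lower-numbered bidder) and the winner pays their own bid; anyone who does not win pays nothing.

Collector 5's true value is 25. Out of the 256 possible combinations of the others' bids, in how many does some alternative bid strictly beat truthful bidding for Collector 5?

Others bid (2, 2, 2, 2): truth gives 0; bid 6 gives 19 > 0. Violating.
Others bid (2, 2, 2, 6): truth gives 0; bid 16 gives 9 > 0. Violating.
Others bid (2, 2, 6, 2): truth gives 0; bid 16 gives 9 > 0. Violating.
Others bid (2, 2, 6, 6): truth gives 0; bid 16 gives 9 > 0. Violating.
Others bid (2, 2, 2, 16): truth gives 0; no alternative beats it.
Others bid (2, 2, 2, 25): truth gives 0; no alternative beats it.
(Checking all 256 profiles: 16 have a profitable deviation, 240 do not.)

16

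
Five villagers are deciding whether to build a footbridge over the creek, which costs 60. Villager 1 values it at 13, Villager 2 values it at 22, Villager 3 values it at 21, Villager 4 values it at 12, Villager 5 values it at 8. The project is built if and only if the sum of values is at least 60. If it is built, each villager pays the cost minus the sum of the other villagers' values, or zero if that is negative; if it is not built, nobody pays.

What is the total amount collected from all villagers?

Total value 76 ≥ cost 60, so it is built.
Villager 1: others sum to 63; max(0, 60 - 63) = 0.
Villager 2: others sum to 54; max(0, 60 - 54) = 6.
Villager 3: others sum to 55; max(0, 60 - 55) = 5.
Villager 4: others sum to 64; max(0, 60 - 64) = 0.
Villager 5: others sum to 68; max(0, 60 - 68) = 0.
Total collected = 0 + 6 + 5 + 0 + 0 = 11.

11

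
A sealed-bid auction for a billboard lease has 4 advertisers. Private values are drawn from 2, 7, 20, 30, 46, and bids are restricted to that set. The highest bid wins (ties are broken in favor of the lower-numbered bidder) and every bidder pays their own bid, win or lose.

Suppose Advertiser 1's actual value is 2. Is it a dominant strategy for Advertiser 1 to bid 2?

Check each profile of the others' bids and compare truth against every alternative bid.
Others bid (2, 2, 2): truth gives 0, best alternative gives -5.
Others bid (2, 2, 20): truth gives -2, best alternative gives -7.
Others bid (2, 2, 30): truth gives -2, best alternative gives -7.
Others bid (2, 2, 46): truth gives -2, best alternative gives -7.
Others bid (2, 7, 20): truth gives -2, best alternative gives -7.
Others bid (2, 7, 30): truth gives -2, best alternative gives -7.
(Remaining 119 profiles checked similarly; truth is weakly best in each.)
In every case the truthful bid is at least as good as any alternative, so it is a dominant strategy.

Yes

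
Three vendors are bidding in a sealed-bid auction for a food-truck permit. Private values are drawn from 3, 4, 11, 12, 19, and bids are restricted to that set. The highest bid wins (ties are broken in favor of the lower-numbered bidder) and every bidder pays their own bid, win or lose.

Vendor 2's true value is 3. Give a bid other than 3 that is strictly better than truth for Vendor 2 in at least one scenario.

Suppose Vendor 1 bids 3 and Vendor 3 bids 3.
Bid 3: loses but pays 3, utility -3.
Bid 4: wins, pays 4, utility 3 - 4 = -1.
So bidding 4 beats truth here (-1 > -3).

4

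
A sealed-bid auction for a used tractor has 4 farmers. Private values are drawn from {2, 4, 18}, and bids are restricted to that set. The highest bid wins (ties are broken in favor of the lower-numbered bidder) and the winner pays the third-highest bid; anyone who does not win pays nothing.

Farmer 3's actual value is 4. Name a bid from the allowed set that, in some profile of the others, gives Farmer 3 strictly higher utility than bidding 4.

Suppose Farmer 1 bids 2, Farmer 2 bids 2 and Farmer 4 bids 18.
Bid 4: loses, pays 0, utility 0.
Bid 18: wins, pays 2, utility 4 - 2 = 2.
So bidding 18 beats truth here (2 > 0).

18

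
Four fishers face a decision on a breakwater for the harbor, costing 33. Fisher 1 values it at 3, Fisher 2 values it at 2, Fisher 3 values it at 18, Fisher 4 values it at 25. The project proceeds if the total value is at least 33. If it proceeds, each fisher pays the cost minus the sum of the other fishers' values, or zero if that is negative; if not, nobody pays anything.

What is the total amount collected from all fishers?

Total value 48 ≥ cost 33, so it is built.
Fisher 1: others sum to 45; max(0, 33 - 45) = 0.
Fisher 2: others sum to 46; max(0, 33 - 46) = 0.
Fisher 3: others sum to 30; max(0, 33 - 30) = 3.
Fisher 4: others sum to 23; max(0, 33 - 23) = 10.
Total collected = 0 + 0 + 3 + 10 = 13.

13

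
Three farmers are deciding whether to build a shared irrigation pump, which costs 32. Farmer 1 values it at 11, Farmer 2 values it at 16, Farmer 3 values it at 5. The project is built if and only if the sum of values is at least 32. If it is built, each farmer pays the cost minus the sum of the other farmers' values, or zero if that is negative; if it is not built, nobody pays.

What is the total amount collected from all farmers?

32

Total value 32 ≥ cost 32, so it is built.
Farmer 1: others sum to 21; max(0, 32 - 21) = 11.
Farmer 2: others sum to 16; max(0, 32 - 16) = 16.
Farmer 3: others sum to 27; max(0, 32 - 27) = 5.
Total collected = 11 + 16 + 5 = 32.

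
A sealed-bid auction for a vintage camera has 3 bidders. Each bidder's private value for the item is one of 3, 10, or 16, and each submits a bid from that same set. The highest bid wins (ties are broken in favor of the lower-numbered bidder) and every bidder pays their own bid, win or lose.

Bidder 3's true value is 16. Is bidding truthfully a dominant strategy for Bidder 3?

Consider the case where Bidder 1 bids 3 and Bidder 2 bids 3.
Truthful bid 16: wins, pays 16, utility 16 - 16 = 0.
Bid 10 instead: wins, pays 10, utility 16 - 10 = 6.
Since 6 > 0, bidding 10 is strictly better here, so truthful bidding is not dominant.

No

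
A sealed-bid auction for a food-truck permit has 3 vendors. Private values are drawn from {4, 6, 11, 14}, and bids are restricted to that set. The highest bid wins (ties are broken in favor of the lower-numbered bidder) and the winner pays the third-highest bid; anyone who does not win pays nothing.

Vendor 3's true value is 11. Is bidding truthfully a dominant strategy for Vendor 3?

Consider the case where Vendor 1 bids 4 and Vendor 2 bids 11.
Truthful bid 11: loses, pays 0, utility 0.
Bid 14 instead: wins, pays 4, utility 11 - 4 = 7.
Since 7 > 0, bidding 14 is strictly better here, so truthful bidding is not dominant.

No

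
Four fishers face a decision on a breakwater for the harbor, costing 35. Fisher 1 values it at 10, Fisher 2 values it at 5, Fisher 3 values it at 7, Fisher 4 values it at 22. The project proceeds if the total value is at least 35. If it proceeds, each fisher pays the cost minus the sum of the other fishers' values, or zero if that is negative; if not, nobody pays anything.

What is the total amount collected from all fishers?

14

Total value 44 ≥ cost 35, so it is built.
Fisher 1: others sum to 34; max(0, 35 - 34) = 1.
Fisher 2: others sum to 39; max(0, 35 - 39) = 0.
Fisher 3: others sum to 37; max(0, 35 - 37) = 0.
Fisher 4: others sum to 22; max(0, 35 - 22) = 13.
Total collected = 1 + 0 + 0 + 13 = 14.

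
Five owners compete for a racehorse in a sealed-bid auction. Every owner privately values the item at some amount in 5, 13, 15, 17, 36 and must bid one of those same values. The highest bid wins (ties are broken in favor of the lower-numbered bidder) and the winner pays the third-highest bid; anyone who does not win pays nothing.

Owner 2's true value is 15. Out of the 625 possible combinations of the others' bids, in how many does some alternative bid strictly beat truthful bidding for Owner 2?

64

Others bid (5, 5, 5, 17): truth gives 0; bid 17 gives 10 > 0. Violating.
Others bid (5, 5, 5, 36): truth gives 0; bid 36 gives 10 > 0. Violating.
Others bid (5, 5, 13, 17): truth gives 0; bid 17 gives 2 > 0. Violating.
Others bid (5, 5, 13, 36): truth gives 0; bid 36 gives 2 > 0. Violating.
Others bid (5, 5, 5, 5): truth gives 10; no alternative beats it.
Others bid (5, 5, 5, 13): truth gives 10; no alternative beats it.
(Checking all 625 profiles: 64 have a profitable deviation, 561 do not.)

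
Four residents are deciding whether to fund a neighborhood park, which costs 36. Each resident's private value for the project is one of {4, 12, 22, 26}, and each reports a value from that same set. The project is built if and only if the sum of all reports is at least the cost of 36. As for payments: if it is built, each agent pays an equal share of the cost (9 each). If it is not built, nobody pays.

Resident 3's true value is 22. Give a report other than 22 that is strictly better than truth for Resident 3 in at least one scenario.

26

Suppose Resident 1 reports 4, Resident 2 reports 4 and Resident 4 reports 4.
Report 22: project not built, utility 0.
Report 26: project built, pays 9, utility 22 - 9 = 13.
So reporting 26 beats truth here (13 > 0).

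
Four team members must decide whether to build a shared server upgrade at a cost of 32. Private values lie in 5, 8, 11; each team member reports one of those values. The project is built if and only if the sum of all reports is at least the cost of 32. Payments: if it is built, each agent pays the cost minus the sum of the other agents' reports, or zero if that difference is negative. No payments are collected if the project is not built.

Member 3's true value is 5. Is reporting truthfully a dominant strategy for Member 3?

Check each profile of the others' reports and compare truth against every alternative report.
Others report (5, 8, 11): truth gives 0, best alternative gives -3.
Others report (5, 11, 8): truth gives 0, best alternative gives -3.
Others report (8, 5, 11): truth gives 0, best alternative gives -3.
Others report (8, 8, 8): truth gives 0, best alternative gives -3.
Others report (8, 11, 5): truth gives 0, best alternative gives -3.
Others report (11, 5, 8): truth gives 0, best alternative gives -3.
(Remaining 21 profiles checked similarly; truth is weakly best in each.)
In every case the truthful report is at least as good as any alternative, so it is a dominant strategy.

Yes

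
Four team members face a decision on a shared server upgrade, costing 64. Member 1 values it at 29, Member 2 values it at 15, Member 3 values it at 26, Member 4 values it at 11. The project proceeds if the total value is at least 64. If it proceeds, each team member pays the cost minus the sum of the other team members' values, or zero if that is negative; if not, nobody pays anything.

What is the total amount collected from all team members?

Total value 81 ≥ cost 64, so it is built.
Member 1: others sum to 52; max(0, 64 - 52) = 12.
Member 2: others sum to 66; max(0, 64 - 66) = 0.
Member 3: others sum to 55; max(0, 64 - 55) = 9.
Member 4: others sum to 70; max(0, 64 - 70) = 0.
Total collected = 12 + 0 + 9 + 0 = 21.

21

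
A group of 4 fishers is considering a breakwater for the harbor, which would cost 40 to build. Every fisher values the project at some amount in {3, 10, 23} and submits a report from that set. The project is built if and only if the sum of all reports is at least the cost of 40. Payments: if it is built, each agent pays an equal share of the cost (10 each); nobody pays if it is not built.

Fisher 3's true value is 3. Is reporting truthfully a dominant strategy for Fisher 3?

Check each profile of the others' reports and compare truth against every alternative report.
Others report (3, 10, 23): truth gives 0, best alternative gives -7.
Others report (3, 23, 10): truth gives 0, best alternative gives -7.
Others report (10, 3, 23): truth gives 0, best alternative gives -7.
Others report (10, 10, 10): truth gives 0, best alternative gives -7.
Others report (10, 23, 3): truth gives 0, best alternative gives -7.
Others report (23, 3, 10): truth gives 0, best alternative gives -7.
(Remaining 21 profiles checked similarly; truth is weakly best in each.)
In every case the truthful report is at least as good as any alternative, so it is a dominant strategy.

Yes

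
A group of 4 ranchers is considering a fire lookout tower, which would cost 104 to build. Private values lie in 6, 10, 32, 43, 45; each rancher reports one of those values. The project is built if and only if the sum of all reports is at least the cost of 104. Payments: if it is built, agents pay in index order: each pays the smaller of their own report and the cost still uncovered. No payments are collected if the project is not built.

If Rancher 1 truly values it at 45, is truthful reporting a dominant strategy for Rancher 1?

Consider the case where Rancher 2 reports 6, Rancher 3 reports 10 and Rancher 4 reports 45.
Truthful report 45: project built, pays 45, utility 45 - 45 = 0.
Report 43 instead: project built, pays 43, utility 45 - 43 = 2.
Since 2 > 0, reporting 43 is strictly better here, so truthful reporting is not dominant.

No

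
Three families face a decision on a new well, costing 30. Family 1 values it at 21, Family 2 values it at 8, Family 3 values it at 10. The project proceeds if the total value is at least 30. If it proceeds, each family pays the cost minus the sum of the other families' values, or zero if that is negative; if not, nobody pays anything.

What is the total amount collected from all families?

Total value 39 ≥ cost 30, so it is built.
Family 1: others sum to 18; max(0, 30 - 18) = 12.
Family 2: others sum to 31; max(0, 30 - 31) = 0.
Family 3: others sum to 29; max(0, 30 - 29) = 1.
Total collected = 12 + 0 + 1 = 13.

13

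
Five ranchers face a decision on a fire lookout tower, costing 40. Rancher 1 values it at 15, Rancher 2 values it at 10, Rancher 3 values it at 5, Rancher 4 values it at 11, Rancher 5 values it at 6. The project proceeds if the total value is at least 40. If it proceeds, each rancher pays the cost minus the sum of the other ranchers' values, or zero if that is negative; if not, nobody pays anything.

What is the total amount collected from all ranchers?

Total value 47 ≥ cost 40, so it is built.
Rancher 1: others sum to 32; max(0, 40 - 32) = 8.
Rancher 2: others sum to 37; max(0, 40 - 37) = 3.
Rancher 3: others sum to 42; max(0, 40 - 42) = 0.
Rancher 4: others sum to 36; max(0, 40 - 36) = 4.
Rancher 5: others sum to 41; max(0, 40 - 41) = 0.
Total collected = 8 + 3 + 0 + 4 + 0 = 15.

15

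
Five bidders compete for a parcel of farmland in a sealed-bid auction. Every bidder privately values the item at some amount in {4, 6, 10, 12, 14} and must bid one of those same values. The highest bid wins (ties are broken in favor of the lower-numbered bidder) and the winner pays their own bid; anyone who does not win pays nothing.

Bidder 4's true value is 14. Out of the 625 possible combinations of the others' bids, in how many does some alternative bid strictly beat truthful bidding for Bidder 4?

108

Others bid (4, 4, 4, 4): truth gives 0; bid 6 gives 8 > 0. Violating.
Others bid (4, 4, 4, 6): truth gives 0; bid 6 gives 8 > 0. Violating.
Others bid (4, 4, 4, 10): truth gives 0; bid 10 gives 4 > 0. Violating.
Others bid (4, 4, 4, 12): truth gives 0; bid 12 gives 2 > 0. Violating.
Others bid (4, 4, 4, 14): truth gives 0; no alternative beats it.
Others bid (4, 4, 6, 14): truth gives 0; no alternative beats it.
(Checking all 625 profiles: 108 have a profitable deviation, 517 do not.)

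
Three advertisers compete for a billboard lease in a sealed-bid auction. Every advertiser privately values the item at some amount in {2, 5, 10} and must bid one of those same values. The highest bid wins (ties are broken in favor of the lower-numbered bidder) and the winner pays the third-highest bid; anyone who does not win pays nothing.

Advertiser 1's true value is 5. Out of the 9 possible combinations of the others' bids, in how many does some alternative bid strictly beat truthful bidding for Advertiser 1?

2

Others bid (2, 10): truth gives 0; bid 10 gives 3 > 0. Violating.
Others bid (10, 2): truth gives 0; bid 10 gives 3 > 0. Violating.
Others bid (2, 2): truth gives 3; no alternative beats it.
Others bid (2, 5): truth gives 3; no alternative beats it.
(Checking all 9 profiles: 2 have a profitable deviation, 7 do not.)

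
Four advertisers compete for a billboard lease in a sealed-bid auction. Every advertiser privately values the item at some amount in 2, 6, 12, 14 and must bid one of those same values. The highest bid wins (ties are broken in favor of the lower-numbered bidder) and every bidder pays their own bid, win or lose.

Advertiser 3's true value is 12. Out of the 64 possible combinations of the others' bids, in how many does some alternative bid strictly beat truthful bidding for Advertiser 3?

Others bid (2, 2, 2): truth gives 0; bid 6 gives 6 > 0. Violating.
Others bid (2, 2, 6): truth gives 0; bid 6 gives 6 > 0. Violating.
Others bid (2, 2, 14): truth gives -12; bid 2 gives -2 > -12. Violating.
Others bid (2, 6, 14): truth gives -12; bid 2 gives -2 > -12. Violating.
Others bid (2, 2, 12): truth gives 0; no alternative beats it.
Others bid (2, 6, 2): truth gives 0; no alternative beats it.
(Checking all 64 profiles: 54 have a profitable deviation, 10 do not.)

54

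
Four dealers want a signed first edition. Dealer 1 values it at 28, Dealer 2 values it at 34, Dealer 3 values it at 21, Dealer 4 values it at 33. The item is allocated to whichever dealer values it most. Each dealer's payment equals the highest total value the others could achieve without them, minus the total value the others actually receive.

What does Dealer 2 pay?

Dealer 2 has the highest value and receives the item.
Without Dealer 2, the item would go to the next-highest value, 33, so the others could achieve 33.
With Dealer 2 present and winning, the others receive nothing, so their total is 0.
Payment = 33 - 0 = 33.

33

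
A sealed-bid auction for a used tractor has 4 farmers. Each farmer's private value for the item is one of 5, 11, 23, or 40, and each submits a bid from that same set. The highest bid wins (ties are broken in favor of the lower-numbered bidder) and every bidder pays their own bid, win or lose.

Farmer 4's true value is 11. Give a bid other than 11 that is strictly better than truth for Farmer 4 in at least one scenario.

Suppose Farmer 1 bids 5, Farmer 2 bids 5 and Farmer 3 bids 11.
Bid 11: loses but pays 11, utility -11.
Bid 5: loses but pays 5, utility -5.
So bidding 5 beats truth here (-5 > -11).

5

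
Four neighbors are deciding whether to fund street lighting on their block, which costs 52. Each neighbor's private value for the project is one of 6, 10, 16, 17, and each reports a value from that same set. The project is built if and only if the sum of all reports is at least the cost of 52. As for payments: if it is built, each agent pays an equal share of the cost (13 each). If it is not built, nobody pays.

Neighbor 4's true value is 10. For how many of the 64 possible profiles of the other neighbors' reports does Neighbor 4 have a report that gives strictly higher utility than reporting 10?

Others report (10, 16, 16): truth gives -3; report 6 gives 0 > -3. Violating.
Others report (10, 16, 17): truth gives -3; report 6 gives 0 > -3. Violating.
Others report (10, 17, 16): truth gives -3; report 6 gives 0 > -3. Violating.
Others report (10, 17, 17): truth gives -3; report 6 gives 0 > -3. Violating.
Others report (6, 6, 6): truth gives 0; no alternative beats it.
Others report (6, 6, 10): truth gives 0; no alternative beats it.
(Checking all 64 profiles: 12 have a profitable deviation, 52 do not.)

12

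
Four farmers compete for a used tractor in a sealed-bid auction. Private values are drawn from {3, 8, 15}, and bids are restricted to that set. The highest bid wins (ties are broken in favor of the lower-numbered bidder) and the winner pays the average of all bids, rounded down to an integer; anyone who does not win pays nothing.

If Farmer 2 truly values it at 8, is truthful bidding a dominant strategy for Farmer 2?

Consider the case where Farmer 1 bids 8, Farmer 3 bids 3 and Farmer 4 bids 3.
Truthful bid 8: loses, pays 0, utility 0.
Bid 15 instead: wins, pays 7, utility 8 - 7 = 1.
Since 1 > 0, bidding 15 is strictly better here, so truthful bidding is not dominant.

No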